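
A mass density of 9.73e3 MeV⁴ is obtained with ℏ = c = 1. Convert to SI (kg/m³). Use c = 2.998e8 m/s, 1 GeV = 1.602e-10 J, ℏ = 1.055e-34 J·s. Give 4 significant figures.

2.253e12 kg/m³

Mass density is [E]/(c²[L]³) = [E]⁴/(ℏ³c⁵).
1 GeV⁴ → 1/(ℏ³c⁵) × (1 GeV in J)⁴ = 2.316e20 kg/m³.
Convert the energy scale: 9.73e3 MeV⁴ = 9.73e-9 GeV⁴.
Result: 9.73e-9 × 2.316e20 = 2.253e12 kg/m³.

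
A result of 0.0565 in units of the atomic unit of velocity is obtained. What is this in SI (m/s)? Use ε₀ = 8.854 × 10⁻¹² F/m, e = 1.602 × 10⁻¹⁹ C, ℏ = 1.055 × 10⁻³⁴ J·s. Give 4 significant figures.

1.235 × 10⁵ m/s

One atomic unit of velocity: v_au = e²/(4πε₀ℏ) = 2.186 × 10⁶ m/s.
0.0565 × 2.186 × 10⁶ m/s = 1.235 × 10⁵ m/s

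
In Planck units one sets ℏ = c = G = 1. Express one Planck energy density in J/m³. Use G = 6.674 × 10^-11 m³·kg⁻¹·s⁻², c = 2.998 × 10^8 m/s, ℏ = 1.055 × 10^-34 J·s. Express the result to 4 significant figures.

u_P = c⁷/(ℏG²)
  = 2.177 × 10^59 / 4.699 × 10^-55
  = 4.632 × 10^113 J/m³

4.632 × 10^113 J/m³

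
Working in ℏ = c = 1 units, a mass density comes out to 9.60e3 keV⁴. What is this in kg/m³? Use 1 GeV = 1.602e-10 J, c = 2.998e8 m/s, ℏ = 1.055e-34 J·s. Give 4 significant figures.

2.223 kg/m³

Mass density is [E]/(c²[L]³) = [E]⁴/(ℏ³c⁵).
1 GeV⁴ → 1/(ℏ³c⁵) × (1 GeV in J)⁴ = 2.316e20 kg/m³.
Convert the energy scale: 9.60e3 keV⁴ = 9.60e-21 GeV⁴.
Result: 9.60e-21 × 2.316e20 = 2.223 kg/m³.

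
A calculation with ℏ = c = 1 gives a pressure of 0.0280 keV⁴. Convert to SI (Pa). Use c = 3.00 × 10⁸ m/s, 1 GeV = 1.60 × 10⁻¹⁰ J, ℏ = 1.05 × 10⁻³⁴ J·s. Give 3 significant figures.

Pressure is [E]/[L]³ = [E]⁴/(ℏc)³.
1 GeV⁴ → 1/(ℏc)³ × (1 GeV in J)⁴ = 2.10 × 10³⁷ Pa.
Convert the energy scale: 0.0280 keV⁴ = 2.80 × 10⁻²⁶ GeV⁴.
Result: 2.80 × 10⁻²⁶ × 2.10 × 10³⁷ = 5.87 × 10¹¹ Pa.

5.87 × 10¹¹ Pa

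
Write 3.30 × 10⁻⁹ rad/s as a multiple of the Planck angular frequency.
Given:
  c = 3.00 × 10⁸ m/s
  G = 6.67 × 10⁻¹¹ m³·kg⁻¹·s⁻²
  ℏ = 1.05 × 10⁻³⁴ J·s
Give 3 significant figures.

1.77 × 10⁻⁵²

Planck angular frequency: ω_P = √(c⁵/(ℏG)) = 1.86 × 10⁴³ rad/s.
3.30 × 10⁻⁹ / 1.86 × 10⁴³ = 1.77 × 10⁻⁵²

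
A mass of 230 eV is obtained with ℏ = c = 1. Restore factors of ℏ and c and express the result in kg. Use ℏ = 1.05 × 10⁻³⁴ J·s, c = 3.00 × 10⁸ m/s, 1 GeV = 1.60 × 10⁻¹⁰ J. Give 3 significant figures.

4.09 × 10⁻³⁴ kg

Mass is [E]/c²; divide by c².
1 GeV → 1/c² × (1 GeV in J) = 1.78 × 10⁻²⁷ kg.
Convert the energy scale: 230 eV = 2.30 × 10⁻⁷ GeV.
Result: 2.30 × 10⁻⁷ × 1.78 × 10⁻²⁷ = 4.09 × 10⁻³⁴ kg.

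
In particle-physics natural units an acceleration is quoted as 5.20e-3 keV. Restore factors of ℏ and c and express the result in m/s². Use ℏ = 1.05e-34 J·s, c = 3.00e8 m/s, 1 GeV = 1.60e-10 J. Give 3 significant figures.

2.38e24 m/s²

Acceleration is [L]/[T]² = c·[E]/ℏ.
1 GeV → c/ℏ × (1 GeV in J) = 4.57e32 m/s².
Convert the energy scale: 5.20e-3 keV = 5.20e-9 GeV.
Result: 5.20e-9 × 4.57e32 = 2.38e24 m/s².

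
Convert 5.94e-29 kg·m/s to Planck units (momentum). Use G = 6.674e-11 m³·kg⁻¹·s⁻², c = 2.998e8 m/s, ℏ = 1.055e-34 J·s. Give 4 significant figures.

Planck momentum: p_P = √(ℏc³/G) = 6.527 kg·m/s.
5.94e-29 / 6.527 = 9.101e-30

9.101e-30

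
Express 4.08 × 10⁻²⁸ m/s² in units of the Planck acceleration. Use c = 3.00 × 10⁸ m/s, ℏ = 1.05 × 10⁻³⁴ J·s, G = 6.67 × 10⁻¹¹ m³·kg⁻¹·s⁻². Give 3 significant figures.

Planck acceleration: a_P = √(c⁷/(ℏG)) = 5.59 × 10⁵¹ m/s².
4.08 × 10⁻²⁸ / 5.59 × 10⁵¹ = 7.30 × 10⁻⁸⁰

7.30 × 10⁻⁸⁰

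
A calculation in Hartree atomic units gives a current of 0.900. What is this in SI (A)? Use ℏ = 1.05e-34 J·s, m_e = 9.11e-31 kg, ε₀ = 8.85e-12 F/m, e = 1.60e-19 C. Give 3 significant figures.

One atomic unit of electric current: I_au = e E_h/ℏ = m_e e⁵/((4πε₀)²ℏ³) = 6.67e-3 A.
0.900 × 6.67e-3 A = 6.00e-3 A

6.00e-3 A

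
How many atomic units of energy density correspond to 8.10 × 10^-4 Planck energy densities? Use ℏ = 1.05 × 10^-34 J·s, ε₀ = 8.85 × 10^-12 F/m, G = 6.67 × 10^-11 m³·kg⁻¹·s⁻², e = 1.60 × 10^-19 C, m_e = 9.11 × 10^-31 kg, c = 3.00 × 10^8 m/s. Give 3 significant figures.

1.26 × 10^97

Planck energy density: u_P = c⁷/(ℏG²) = 4.68 × 10^113 J/m³
atomic unit of energy density: u_au = E_h/a₀³ = m_e⁴e¹⁰/((4πε₀)⁵ℏ⁸) = 3.01 × 10^13 J/m³
8.10 × 10^-4 × 4.68 × 10^113 / 3.01 × 10^13 = 1.26 × 10^97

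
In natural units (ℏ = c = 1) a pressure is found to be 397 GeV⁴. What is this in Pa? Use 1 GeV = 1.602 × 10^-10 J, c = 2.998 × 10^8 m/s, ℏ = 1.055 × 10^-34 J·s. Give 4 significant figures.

8.264 × 10^39 Pa

Pressure is [E]/[L]³ = [E]⁴/(ℏc)³.
1 GeV⁴ → 1/(ℏc)³ × (1 GeV in J)⁴ = 2.082 × 10^37 Pa.
Result: 397 × 2.082 × 10^37 = 8.264 × 10^39 Pa.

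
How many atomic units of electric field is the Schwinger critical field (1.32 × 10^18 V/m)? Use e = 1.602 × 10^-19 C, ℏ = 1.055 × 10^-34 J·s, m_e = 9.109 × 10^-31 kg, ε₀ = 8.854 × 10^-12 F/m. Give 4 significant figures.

2.573 × 10^6

atomic unit of electric field: E_au = E_h/(e a₀) = m_e²e⁵/((4πε₀)³ℏ⁴) = 5.131 × 10^11 V/m.
1.32 × 10^18 / 5.131 × 10^11 = 2.573 × 10^6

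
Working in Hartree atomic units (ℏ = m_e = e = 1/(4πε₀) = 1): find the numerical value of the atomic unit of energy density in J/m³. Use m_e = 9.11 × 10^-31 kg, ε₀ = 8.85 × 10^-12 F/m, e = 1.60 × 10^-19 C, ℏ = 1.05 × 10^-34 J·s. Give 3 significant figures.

3.01 × 10^13 J/m³

From ℏ = m_e = e = 1/(4πε₀) = 1 the energy density scale is u_au = E_h/a₀³ = m_e⁴e¹⁰/((4πε₀)⁵ℏ⁸).
E_h = 4.38 × 10^-18 J
a₀ = 5.26 × 10^-11 m
E_h/a₀³ = 3.01 × 10^13 J/m³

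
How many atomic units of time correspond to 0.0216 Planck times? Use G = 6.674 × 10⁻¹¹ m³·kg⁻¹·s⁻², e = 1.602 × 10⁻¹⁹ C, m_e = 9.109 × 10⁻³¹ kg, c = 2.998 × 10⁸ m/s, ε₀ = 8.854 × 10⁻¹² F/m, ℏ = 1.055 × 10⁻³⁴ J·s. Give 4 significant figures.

Planck time: t_P = √(ℏG/c⁵) = 5.392 × 10⁻⁴⁴ s
atomic unit of time: τ_au = (4πε₀)²ℏ³/(m_e e⁴) = 2.423 × 10⁻¹⁷ s
0.0216 × 5.392 × 10⁻⁴⁴ / 2.423 × 10⁻¹⁷ = 4.807 × 10⁻²⁹

4.807 × 10⁻²⁹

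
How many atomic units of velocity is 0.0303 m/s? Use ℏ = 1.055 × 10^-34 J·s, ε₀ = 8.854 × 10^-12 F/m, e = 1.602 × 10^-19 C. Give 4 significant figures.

1.386 × 10^-8

atomic unit of velocity: v_au = e²/(4πε₀ℏ) = 2.186 × 10^6 m/s.
0.0303 / 2.186 × 10^6 = 1.386 × 10^-8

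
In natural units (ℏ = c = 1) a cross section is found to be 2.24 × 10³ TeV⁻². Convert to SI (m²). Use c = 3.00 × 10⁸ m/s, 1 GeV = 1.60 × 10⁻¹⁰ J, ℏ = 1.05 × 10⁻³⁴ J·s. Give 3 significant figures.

Area is [L]² = [E]⁻²·(ℏc)²; restore (ℏc)².
1 GeV⁻² → (ℏc)² × (1 GeV in J)⁻² = 3.88 × 10⁻³² m².
Convert the energy scale: 2.24 × 10³ TeV⁻² = 2.24 × 10⁻³ GeV⁻².
Result: 2.24 × 10⁻³ × 3.88 × 10⁻³² = 8.68 × 10⁻³⁵ m².

8.68 × 10⁻³⁵ m²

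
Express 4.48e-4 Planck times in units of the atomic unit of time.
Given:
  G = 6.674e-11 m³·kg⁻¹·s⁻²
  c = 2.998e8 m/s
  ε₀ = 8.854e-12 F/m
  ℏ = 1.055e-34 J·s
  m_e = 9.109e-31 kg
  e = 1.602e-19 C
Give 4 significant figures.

Planck time: t_P = √(ℏG/c⁵) = 5.392e-44 s
atomic unit of time: τ_au = (4πε₀)²ℏ³/(m_e e⁴) = 2.423e-17 s
4.48e-4 × 5.392e-44 / 2.423e-17 = 9.970e-31

9.970e-31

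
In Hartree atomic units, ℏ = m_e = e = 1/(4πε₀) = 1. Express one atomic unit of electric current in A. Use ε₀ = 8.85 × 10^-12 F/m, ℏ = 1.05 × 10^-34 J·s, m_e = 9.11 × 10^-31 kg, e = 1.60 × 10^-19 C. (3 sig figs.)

6.67 × 10^-3 A

The unique combination of the constants set to 1 with dimensions of current is I_au = e E_h/ℏ = m_e e⁵/((4πε₀)²ℏ³).
E_h = 4.38 × 10^-18 J
e·E_h/ℏ = 6.67 × 10^-3 A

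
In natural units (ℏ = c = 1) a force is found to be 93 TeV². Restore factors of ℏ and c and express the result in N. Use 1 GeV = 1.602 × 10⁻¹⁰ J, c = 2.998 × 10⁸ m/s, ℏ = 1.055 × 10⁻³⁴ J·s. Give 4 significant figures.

Force is [E]/[L] = [E]²/(ℏc); restore (ℏc)⁻¹.
1 GeV² → 1/(ℏc) × (1 GeV in J)² = 8.114 × 10⁵ N.
Convert the energy scale: 93 TeV² = 9.30 × 10⁷ GeV².
Result: 9.30 × 10⁷ × 8.114 × 10⁵ = 7.546 × 10¹³ N.

7.546 × 10¹³ N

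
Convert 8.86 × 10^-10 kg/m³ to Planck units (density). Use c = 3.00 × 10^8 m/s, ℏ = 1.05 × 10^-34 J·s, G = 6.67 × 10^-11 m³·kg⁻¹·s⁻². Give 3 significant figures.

Planck density: ρ_P = c⁵/(ℏG²) = 5.20 × 10^96 kg/m³.
8.86 × 10^-10 / 5.20 × 10^96 = 1.70 × 10^-106

1.70 × 10^-106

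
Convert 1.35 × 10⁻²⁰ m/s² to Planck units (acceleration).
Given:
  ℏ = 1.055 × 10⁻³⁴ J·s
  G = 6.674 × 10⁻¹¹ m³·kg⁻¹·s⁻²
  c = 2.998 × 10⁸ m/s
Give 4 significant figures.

2.428 × 10⁻⁷²

Planck acceleration: a_P = √(c⁷/(ℏG)) = 5.560 × 10⁵¹ m/s².
1.35 × 10⁻²⁰ / 5.560 × 10⁵¹ = 2.428 × 10⁻⁷²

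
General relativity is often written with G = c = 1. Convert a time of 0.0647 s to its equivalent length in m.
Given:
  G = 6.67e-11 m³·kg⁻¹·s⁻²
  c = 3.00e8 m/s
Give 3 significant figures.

Time → length via c.
0.0647 s × (c) = 1.94e7 m

1.94e7 m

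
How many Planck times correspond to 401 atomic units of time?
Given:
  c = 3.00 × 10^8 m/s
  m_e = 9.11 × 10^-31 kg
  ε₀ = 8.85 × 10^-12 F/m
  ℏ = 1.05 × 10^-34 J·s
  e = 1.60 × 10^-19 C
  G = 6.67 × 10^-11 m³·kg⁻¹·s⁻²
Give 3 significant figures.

1.79 × 10^29

atomic unit of time: τ_au = (4πε₀)²ℏ³/(m_e e⁴) = 2.40 × 10^-17 s
Planck time: t_P = √(ℏG/c⁵) = 5.37 × 10^-44 s
401 × 2.40 × 10^-17 / 5.37 × 10^-44 = 1.79 × 10^29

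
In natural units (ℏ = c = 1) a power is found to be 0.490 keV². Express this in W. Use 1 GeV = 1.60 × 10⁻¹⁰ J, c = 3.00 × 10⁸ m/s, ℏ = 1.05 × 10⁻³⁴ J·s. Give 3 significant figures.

Power is [E]/[T] = [E]²/ℏ.
1 GeV² → 1/ℏ × (1 GeV in J)² = 2.44 × 10¹⁴ W.
Convert the energy scale: 0.490 keV² = 4.90 × 10⁻¹³ GeV².
Result: 4.90 × 10⁻¹³ × 2.44 × 10¹⁴ = 119 W.

119 W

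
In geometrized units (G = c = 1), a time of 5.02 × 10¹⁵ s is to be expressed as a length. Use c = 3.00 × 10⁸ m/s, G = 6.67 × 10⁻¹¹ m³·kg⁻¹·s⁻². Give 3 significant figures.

1.51 × 10²⁴ m

Time → length via c.
5.02 × 10¹⁵ s × (c) = 1.51 × 10²⁴ m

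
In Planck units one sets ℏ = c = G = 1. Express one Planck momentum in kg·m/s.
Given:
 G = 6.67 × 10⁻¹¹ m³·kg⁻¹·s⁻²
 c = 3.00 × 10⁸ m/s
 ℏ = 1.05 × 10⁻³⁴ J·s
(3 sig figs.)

6.52 kg·m/s

p_P = √(ℏc³/G)
  = √(42.5)
  = 6.52 kg·m/s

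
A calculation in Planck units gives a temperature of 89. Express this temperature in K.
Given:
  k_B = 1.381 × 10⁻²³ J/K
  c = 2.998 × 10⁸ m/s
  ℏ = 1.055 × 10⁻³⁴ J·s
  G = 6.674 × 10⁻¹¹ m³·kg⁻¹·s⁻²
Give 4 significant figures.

One Planck temperature: T_P = √(ℏc⁵/G) / k_B = 1.417 × 10³² K.
89 × 1.417 × 10³² K = 1.261 × 10³⁴ K

1.261 × 10³⁴ K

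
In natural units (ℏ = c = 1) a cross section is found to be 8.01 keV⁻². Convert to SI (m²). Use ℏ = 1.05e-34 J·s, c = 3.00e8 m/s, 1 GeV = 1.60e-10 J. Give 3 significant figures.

3.10e-19 m²

Area is [L]² = [E]⁻²·(ℏc)²; restore (ℏc)².
1 GeV⁻² → (ℏc)² × (1 GeV in J)⁻² = 3.88e-32 m².
Convert the energy scale: 8.01 keV⁻² = 8.01e12 GeV⁻².
Result: 8.01e12 × 3.88e-32 = 3.10e-19 m².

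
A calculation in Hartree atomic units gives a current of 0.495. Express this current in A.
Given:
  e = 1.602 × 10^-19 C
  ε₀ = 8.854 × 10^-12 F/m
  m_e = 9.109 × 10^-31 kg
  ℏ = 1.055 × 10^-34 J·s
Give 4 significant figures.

One atomic unit of electric current: I_au = e E_h/ℏ = m_e e⁵/((4πε₀)²ℏ³) = 6.612 × 10^-3 A.
0.495 × 6.612 × 10^-3 A = 3.273 × 10^-3 A

3.273 × 10^-3 A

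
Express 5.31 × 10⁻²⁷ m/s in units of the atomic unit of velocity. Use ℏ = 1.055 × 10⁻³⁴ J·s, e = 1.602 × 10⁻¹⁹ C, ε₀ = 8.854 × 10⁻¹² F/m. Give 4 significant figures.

atomic unit of velocity: v_au = e²/(4πε₀ℏ) = 2.186 × 10⁶ m/s.
5.31 × 10⁻²⁷ / 2.186 × 10⁶ = 2.429 × 10⁻³³

2.429 × 10⁻³³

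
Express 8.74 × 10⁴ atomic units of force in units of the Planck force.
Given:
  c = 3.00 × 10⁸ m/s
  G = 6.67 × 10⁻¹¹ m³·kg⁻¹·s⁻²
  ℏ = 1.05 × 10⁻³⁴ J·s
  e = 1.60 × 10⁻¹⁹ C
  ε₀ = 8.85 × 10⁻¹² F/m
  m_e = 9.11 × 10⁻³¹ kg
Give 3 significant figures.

5.99 × 10⁻⁴⁷

atomic unit of force: F_au = E_h/a₀ = m_e²e⁶/((4πε₀)³ℏ⁴) = 8.33 × 10⁻⁸ N
Planck force: F_P = c⁴/G = 1.21 × 10⁴⁴ N
8.74 × 10⁴ × 8.33 × 10⁻⁸ / 1.21 × 10⁴⁴ = 5.99 × 10⁻⁴⁷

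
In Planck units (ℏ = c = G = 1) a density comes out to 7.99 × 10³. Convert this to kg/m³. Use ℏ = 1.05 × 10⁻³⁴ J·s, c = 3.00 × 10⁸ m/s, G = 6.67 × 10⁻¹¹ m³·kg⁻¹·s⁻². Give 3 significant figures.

One Planck density: ρ_P = c⁵/(ℏG²) = 5.20 × 10⁹⁶ kg/m³.
7.99 × 10³ × 5.20 × 10⁹⁶ kg/m³ = 4.16 × 10¹⁰⁰ kg/m³

4.16 × 10¹⁰⁰ kg/m³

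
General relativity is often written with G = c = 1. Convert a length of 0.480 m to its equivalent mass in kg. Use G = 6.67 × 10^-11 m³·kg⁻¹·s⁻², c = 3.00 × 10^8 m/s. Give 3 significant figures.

6.48 × 10^26 kg

Length → mass via c²/G.
0.480 m × (c²/G) = 6.48 × 10^26 kg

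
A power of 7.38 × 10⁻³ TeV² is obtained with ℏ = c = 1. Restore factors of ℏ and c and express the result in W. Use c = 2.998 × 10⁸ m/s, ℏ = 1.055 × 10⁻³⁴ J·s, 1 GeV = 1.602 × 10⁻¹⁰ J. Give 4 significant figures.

1.795 × 10¹⁸ W

Power is [E]/[T] = [E]²/ℏ.
1 GeV² → 1/ℏ × (1 GeV in J)² = 2.433 × 10¹⁴ W.
Convert the energy scale: 7.38 × 10⁻³ TeV² = 7.38 × 10³ GeV².
Result: 7.38 × 10³ × 2.433 × 10¹⁴ = 1.795 × 10¹⁸ W.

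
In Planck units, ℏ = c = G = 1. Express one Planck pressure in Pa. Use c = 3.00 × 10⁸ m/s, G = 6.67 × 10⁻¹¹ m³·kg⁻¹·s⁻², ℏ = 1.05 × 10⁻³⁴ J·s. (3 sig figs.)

4.68 × 10¹¹³ Pa

From ℏ = c = G = 1 the pressure scale is p_P = c⁷/(ℏG²).
  = 2.19 × 10⁵⁹ / 4.67 × 10⁻⁵⁵
  = 4.68 × 10¹¹³ Pa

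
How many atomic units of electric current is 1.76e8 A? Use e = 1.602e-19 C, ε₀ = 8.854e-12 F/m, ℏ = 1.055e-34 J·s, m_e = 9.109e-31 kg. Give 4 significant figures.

atomic unit of electric current: I_au = e E_h/ℏ = m_e e⁵/((4πε₀)²ℏ³) = 6.612e-3 A.
1.76e8 / 6.612e-3 = 2.662e10

2.662e10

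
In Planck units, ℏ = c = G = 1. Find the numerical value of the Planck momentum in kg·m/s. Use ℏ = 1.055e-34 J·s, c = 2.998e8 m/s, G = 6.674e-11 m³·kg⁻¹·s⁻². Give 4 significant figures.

The unique combination of the constants set to 1 with dimensions of momentum is p_P = √(ℏc³/G).
  = √(42.60)
  = 6.527 kg·m/s

6.527 kg·m/s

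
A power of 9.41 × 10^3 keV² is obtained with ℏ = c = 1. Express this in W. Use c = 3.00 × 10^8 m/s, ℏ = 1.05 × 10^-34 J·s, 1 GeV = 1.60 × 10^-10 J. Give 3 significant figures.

Power is [E]/[T] = [E]²/ℏ.
1 GeV² → 1/ℏ × (1 GeV in J)² = 2.44 × 10^14 W.
Convert the energy scale: 9.41 × 10^3 keV² = 9.41 × 10^-9 GeV².
Result: 9.41 × 10^-9 × 2.44 × 10^14 = 2.29 × 10^6 W.

2.29 × 10^6 W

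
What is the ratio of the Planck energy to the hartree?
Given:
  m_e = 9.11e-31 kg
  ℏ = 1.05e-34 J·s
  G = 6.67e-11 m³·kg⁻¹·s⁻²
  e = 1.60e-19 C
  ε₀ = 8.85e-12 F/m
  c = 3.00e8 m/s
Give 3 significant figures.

4.47e26

Planck energy: E_P = √(ℏc⁵/G) = 1.96e9 J
hartree: E_h = m_e e⁴/(4πε₀ℏ)² = 4.38e-18 J
ratio = 1.96e9 / 4.38e-18 = 4.47e26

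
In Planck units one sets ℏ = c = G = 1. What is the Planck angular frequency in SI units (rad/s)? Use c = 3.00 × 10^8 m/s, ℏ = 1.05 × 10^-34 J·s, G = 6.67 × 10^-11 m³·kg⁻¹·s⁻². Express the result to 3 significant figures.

1.86 × 10^43 rad/s

ω_P = √(c⁵/(ℏG))
  = √(3.47 × 10^86)
  = 1.86 × 10^43 rad/s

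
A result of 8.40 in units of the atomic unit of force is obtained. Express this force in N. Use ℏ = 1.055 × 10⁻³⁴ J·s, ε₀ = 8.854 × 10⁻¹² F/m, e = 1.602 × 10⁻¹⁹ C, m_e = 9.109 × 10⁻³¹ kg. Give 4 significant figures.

One atomic unit of force: F_au = E_h/a₀ = m_e²e⁶/((4πε₀)³ℏ⁴) = 8.220 × 10⁻⁸ N.
8.40 × 8.220 × 10⁻⁸ N = 6.905 × 10⁻⁷ N

6.905 × 10⁻⁷ N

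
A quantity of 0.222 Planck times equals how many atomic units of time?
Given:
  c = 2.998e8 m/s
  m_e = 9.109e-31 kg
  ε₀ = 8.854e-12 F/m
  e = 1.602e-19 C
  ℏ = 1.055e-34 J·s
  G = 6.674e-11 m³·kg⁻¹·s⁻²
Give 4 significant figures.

4.940e-28

Planck time: t_P = √(ℏG/c⁵) = 5.392e-44 s
atomic unit of time: τ_au = (4πε₀)²ℏ³/(m_e e⁴) = 2.423e-17 s
0.222 × 5.392e-44 / 2.423e-17 = 4.940e-28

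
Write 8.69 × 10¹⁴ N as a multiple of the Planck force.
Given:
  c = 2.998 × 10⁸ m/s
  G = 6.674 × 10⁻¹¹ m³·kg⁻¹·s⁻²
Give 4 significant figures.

Planck force: F_P = c⁴/G = 1.210 × 10⁴⁴ N.
8.69 × 10¹⁴ / 1.210 × 10⁴⁴ = 7.179 × 10⁻³⁰

7.179 × 10⁻³⁰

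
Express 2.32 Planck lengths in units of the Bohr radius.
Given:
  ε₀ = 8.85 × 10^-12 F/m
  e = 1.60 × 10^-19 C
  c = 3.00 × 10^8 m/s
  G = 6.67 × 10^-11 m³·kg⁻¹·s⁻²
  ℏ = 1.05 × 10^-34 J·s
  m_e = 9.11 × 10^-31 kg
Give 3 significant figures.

Planck length: ℓ_P = √(ℏG/c³) = 1.61 × 10^-35 m
Bohr radius: a₀ = 4πε₀ℏ²/(m_e e²) = 5.26 × 10^-11 m
2.32 × 1.61 × 10^-35 / 5.26 × 10^-11 = 7.11 × 10^-25

7.11 × 10^-25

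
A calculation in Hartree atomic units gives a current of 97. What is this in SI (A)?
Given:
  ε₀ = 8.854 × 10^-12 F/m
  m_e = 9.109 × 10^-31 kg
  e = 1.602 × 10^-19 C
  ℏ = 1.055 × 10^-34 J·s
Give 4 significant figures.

0.6414 A

One atomic unit of electric current: I_au = e E_h/ℏ = m_e e⁵/((4πε₀)²ℏ³) = 6.612 × 10^-3 A.
97 × 6.612 × 10^-3 A = 0.6414 A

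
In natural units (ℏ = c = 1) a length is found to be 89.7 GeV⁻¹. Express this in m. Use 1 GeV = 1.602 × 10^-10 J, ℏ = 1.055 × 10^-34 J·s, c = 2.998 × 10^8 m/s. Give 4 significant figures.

A length is [E]⁻¹ in ℏ=c=1; restore one factor of ℏc.
1 GeV⁻¹ → ℏc × (1 GeV in J)⁻¹ = 1.974 × 10^-16 m.
Result: 89.7 × 1.974 × 10^-16 = 1.771 × 10^-14 m.

1.771 × 10^-14 m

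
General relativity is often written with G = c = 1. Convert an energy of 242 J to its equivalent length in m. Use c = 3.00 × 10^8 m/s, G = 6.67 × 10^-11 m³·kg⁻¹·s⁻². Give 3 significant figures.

1.99 × 10^-42 m

Energy → length via G/c⁴.
242 J × (G/c⁴) = 1.99 × 10^-42 m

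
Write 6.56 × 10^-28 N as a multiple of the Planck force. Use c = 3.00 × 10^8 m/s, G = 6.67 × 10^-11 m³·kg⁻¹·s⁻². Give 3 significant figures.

Planck force: F_P = c⁴/G = 1.21 × 10^44 N.
6.56 × 10^-28 / 1.21 × 10^44 = 5.40 × 10^-72

5.40 × 10^-72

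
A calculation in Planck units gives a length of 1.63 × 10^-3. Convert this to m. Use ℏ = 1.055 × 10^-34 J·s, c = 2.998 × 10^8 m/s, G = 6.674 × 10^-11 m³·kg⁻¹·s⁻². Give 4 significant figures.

2.635 × 10^-38 m

One Planck length: ℓ_P = √(ℏG/c³) = 1.616 × 10^-35 m.
1.63 × 10^-3 × 1.616 × 10^-35 m = 2.635 × 10^-38 m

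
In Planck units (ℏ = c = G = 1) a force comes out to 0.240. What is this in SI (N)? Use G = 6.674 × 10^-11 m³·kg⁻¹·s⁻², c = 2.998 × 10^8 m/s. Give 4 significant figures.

2.905 × 10^43 N

One Planck force: F_P = c⁴/G = 1.210 × 10^44 N.
0.240 × 1.210 × 10^44 N = 2.905 × 10^43 N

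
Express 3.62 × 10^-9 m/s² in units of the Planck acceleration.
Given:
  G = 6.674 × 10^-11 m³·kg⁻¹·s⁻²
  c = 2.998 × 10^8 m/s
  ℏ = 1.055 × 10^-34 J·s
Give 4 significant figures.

Planck acceleration: a_P = √(c⁷/(ℏG)) = 5.560 × 10^51 m/s².
3.62 × 10^-9 / 5.560 × 10^51 = 6.511 × 10^-61

6.511 × 10^-61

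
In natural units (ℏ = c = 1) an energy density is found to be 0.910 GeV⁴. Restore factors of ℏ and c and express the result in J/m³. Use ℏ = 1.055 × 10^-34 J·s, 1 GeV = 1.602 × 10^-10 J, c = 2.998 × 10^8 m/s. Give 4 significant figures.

1.894 × 10^37 J/m³

[E]/[L]³ = [E]⁴/(ℏc)³; restore (ℏc)⁻³.
1 GeV⁴ → 1/(ℏc)³ × (1 GeV in J)⁴ = 2.082 × 10^37 J/m³.
Result: 0.910 × 2.082 × 10^37 = 1.894 × 10^37 J/m³.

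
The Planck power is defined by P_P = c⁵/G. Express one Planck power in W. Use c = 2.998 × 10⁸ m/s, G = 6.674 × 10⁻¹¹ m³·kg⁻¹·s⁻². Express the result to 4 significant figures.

3.629 × 10⁵² W

P_P = c⁵/G
  = 2.422 × 10⁴² / 6.674 × 10⁻¹¹
  = 3.629 × 10⁵² W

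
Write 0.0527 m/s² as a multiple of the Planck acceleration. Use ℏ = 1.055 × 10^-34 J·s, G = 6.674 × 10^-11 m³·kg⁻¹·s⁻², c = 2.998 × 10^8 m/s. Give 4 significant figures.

9.478 × 10^-54

Planck acceleration: a_P = √(c⁷/(ℏG)) = 5.560 × 10^51 m/s².
0.0527 / 5.560 × 10^51 = 9.478 × 10^-54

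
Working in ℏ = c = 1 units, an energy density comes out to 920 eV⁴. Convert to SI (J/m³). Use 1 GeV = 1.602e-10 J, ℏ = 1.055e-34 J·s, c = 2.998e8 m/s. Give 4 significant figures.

[E]/[L]³ = [E]⁴/(ℏc)³; restore (ℏc)⁻³.
1 GeV⁴ → 1/(ℏc)³ × (1 GeV in J)⁴ = 2.082e37 J/m³.
Convert the energy scale: 920 eV⁴ = 9.20e-34 GeV⁴.
Result: 9.20e-34 × 2.082e37 = 1.915e4 J/m³.

1.915e4 J/m³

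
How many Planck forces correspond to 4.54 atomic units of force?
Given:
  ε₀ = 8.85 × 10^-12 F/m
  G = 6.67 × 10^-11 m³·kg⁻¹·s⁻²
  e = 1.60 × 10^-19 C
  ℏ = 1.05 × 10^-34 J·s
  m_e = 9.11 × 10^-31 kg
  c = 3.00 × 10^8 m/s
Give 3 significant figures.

3.11 × 10^-51

atomic unit of force: F_au = E_h/a₀ = m_e²e⁶/((4πε₀)³ℏ⁴) = 8.33 × 10^-8 N
Planck force: F_P = c⁴/G = 1.21 × 10^44 N
4.54 × 8.33 × 10^-8 / 1.21 × 10^44 = 3.11 × 10^-51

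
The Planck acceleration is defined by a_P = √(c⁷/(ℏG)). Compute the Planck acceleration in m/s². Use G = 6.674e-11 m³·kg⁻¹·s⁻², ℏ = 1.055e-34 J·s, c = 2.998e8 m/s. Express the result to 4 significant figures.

5.560e51 m/s²

a_P = √(c⁷/(ℏG))
  = √(3.092e103)
  = 5.560e51 m/s²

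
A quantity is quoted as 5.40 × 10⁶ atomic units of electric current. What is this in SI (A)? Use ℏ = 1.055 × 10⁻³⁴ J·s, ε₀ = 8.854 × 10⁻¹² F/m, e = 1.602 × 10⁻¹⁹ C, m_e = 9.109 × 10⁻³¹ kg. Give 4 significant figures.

3.570 × 10⁴ A

One atomic unit of electric current: I_au = e E_h/ℏ = m_e e⁵/((4πε₀)²ℏ³) = 6.612 × 10⁻³ A.
5.40 × 10⁶ × 6.612 × 10⁻³ A = 3.570 × 10⁴ A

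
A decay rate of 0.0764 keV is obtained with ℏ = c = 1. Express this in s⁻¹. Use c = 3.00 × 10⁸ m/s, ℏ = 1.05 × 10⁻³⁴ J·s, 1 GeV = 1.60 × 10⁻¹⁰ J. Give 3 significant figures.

1.16 × 10¹⁷ s⁻¹

A rate is [E]/ℏ; divide by ℏ.
1 GeV → 1/ℏ × (1 GeV in J) = 1.52 × 10²⁴ s⁻¹.
Convert the energy scale: 0.0764 keV = 7.64 × 10⁻⁸ GeV.
Result: 7.64 × 10⁻⁸ × 1.52 × 10²⁴ = 1.16 × 10¹⁷ s⁻¹.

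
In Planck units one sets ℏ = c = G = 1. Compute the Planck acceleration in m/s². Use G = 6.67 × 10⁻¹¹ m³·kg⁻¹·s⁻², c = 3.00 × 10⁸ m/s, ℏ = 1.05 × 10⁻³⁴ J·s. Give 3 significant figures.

5.59 × 10⁵¹ m/s²

a_P = √(c⁷/(ℏG))
  = √(3.12 × 10¹⁰³)
  = 5.59 × 10⁵¹ m/s²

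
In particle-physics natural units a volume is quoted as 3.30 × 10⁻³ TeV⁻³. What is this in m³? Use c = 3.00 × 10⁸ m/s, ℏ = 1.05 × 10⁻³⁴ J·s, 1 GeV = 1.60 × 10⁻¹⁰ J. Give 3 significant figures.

Volume is [L]³ = [E]⁻³·(ℏc)³.
1 GeV⁻³ → (ℏc)³ × (1 GeV in J)⁻³ = 7.63 × 10⁻⁴⁸ m³.
Convert the energy scale: 3.30 × 10⁻³ TeV⁻³ = 3.30 × 10⁻¹² GeV⁻³.
Result: 3.30 × 10⁻¹² × 7.63 × 10⁻⁴⁸ = 2.52 × 10⁻⁵⁹ m³.

2.52 × 10⁻⁵⁹ m³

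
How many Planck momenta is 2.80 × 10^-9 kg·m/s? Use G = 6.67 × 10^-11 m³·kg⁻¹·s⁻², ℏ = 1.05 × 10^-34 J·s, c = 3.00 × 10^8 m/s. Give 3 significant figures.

Planck momentum: p_P = √(ℏc³/G) = 6.52 kg·m/s.
2.80 × 10^-9 / 6.52 = 4.29 × 10^-10

4.29 × 10^-10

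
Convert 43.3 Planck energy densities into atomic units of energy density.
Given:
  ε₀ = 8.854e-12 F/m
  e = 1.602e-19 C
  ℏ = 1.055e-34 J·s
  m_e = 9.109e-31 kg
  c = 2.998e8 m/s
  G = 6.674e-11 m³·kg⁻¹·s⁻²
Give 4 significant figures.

6.848e101

Planck energy density: u_P = c⁷/(ℏG²) = 4.632e113 J/m³
atomic unit of energy density: u_au = E_h/a₀³ = m_e⁴e¹⁰/((4πε₀)⁵ℏ⁸) = 2.929e13 J/m³
43.3 × 4.632e113 / 2.929e13 = 6.848e101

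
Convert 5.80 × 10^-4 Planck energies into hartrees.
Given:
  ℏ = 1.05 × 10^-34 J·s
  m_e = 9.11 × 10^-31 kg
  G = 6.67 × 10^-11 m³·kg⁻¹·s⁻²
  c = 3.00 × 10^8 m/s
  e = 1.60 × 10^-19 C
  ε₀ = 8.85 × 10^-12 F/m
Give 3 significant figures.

Planck energy: E_P = √(ℏc⁵/G) = 1.96 × 10^9 J
hartree: E_h = m_e e⁴/(4πε₀ℏ)² = 4.38 × 10^-18 J
5.80 × 10^-4 × 1.96 × 10^9 / 4.38 × 10^-18 = 2.59 × 10^23

2.59 × 10^23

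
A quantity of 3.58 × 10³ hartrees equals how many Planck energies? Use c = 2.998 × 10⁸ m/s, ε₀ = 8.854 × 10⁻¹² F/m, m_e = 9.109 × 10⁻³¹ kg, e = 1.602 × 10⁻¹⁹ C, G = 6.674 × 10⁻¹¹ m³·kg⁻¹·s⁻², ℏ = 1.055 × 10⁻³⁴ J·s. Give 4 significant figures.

hartree: E_h = m_e e⁴/(4πε₀ℏ)² = 4.354 × 10⁻¹⁸ J
Planck energy: E_P = √(ℏc⁵/G) = 1.957 × 10⁹ J
3.58 × 10³ × 4.354 × 10⁻¹⁸ / 1.957 × 10⁹ = 7.967 × 10⁻²⁴

7.967 × 10⁻²⁴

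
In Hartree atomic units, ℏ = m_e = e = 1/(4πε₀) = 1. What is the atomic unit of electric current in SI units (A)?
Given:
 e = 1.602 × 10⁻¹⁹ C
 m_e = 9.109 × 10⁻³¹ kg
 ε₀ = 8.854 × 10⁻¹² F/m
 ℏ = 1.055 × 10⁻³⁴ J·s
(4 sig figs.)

From ℏ = m_e = e = 1/(4πε₀) = 1 the current scale is I_au = e E_h/ℏ = m_e e⁵/((4πε₀)²ℏ³).
E_h = 4.354 × 10⁻¹⁸ J
e·E_h/ℏ = 6.612 × 10⁻³ A

6.612 × 10⁻³ A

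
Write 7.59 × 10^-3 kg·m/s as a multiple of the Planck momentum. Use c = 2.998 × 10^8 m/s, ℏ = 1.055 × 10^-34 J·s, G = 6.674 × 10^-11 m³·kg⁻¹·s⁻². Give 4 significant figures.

1.163 × 10^-3

Planck momentum: p_P = √(ℏc³/G) = 6.527 kg·m/s.
7.59 × 10^-3 / 6.527 = 1.163 × 10^-3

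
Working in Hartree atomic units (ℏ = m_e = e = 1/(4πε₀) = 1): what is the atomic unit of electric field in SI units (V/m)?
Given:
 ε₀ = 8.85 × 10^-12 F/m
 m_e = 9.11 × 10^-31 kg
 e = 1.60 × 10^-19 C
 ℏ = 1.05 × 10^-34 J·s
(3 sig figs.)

The unique combination of the constants set to 1 with dimensions of electric field is E_au = E_h/(e a₀) = m_e²e⁵/((4πε₀)³ℏ⁴).
E_h = 4.38 × 10^-18 J
a₀ = 5.26 × 10^-11 m
E_h/(e·a₀) = 5.20 × 10^11 V/m

5.20 × 10^11 V/m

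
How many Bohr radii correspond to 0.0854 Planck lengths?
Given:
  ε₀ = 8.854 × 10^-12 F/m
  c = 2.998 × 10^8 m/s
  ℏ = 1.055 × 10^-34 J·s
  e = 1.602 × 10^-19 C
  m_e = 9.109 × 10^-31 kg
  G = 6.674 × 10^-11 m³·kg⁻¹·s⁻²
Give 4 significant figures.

Planck length: ℓ_P = √(ℏG/c³) = 1.616 × 10^-35 m
Bohr radius: a₀ = 4πε₀ℏ²/(m_e e²) = 5.297 × 10^-11 m
0.0854 × 1.616 × 10^-35 / 5.297 × 10^-11 = 2.606 × 10^-26

2.606 × 10^-26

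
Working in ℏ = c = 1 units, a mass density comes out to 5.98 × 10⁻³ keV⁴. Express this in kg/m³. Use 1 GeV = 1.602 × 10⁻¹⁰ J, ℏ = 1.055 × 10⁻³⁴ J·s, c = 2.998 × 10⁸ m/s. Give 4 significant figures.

1.385 × 10⁻⁶ kg/m³

Mass density is [E]/(c²[L]³) = [E]⁴/(ℏ³c⁵).
1 GeV⁴ → 1/(ℏ³c⁵) × (1 GeV in J)⁴ = 2.316 × 10²⁰ kg/m³.
Convert the energy scale: 5.98 × 10⁻³ keV⁴ = 5.98 × 10⁻²⁷ GeV⁴.
Result: 5.98 × 10⁻²⁷ × 2.316 × 10²⁰ = 1.385 × 10⁻⁶ kg/m³.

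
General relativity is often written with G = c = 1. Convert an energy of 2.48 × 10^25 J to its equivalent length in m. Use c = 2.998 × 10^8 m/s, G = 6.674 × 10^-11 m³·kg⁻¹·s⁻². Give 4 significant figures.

2.049 × 10^-19 m

Energy → length via G/c⁴.
2.48 × 10^25 J × (G/c⁴) = 2.049 × 10^-19 m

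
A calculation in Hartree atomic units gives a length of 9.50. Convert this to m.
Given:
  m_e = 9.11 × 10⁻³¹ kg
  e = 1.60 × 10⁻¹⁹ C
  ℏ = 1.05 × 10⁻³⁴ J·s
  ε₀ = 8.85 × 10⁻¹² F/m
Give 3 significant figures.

4.99 × 10⁻¹⁰ m

One Bohr radius: a₀ = 4πε₀ℏ²/(m_e e²) = 5.26 × 10⁻¹¹ m.
9.50 × 5.26 × 10⁻¹¹ m = 4.99 × 10⁻¹⁰ m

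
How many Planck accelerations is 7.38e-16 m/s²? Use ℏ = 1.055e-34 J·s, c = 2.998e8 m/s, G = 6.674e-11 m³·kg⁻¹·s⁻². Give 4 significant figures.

1.327e-67

Planck acceleration: a_P = √(c⁷/(ℏG)) = 5.560e51 m/s².
7.38e-16 / 5.560e51 = 1.327e-67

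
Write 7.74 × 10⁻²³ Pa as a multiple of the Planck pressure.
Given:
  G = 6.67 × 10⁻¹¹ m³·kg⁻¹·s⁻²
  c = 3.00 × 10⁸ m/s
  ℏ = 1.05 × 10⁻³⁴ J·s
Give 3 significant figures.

Planck pressure: p_P = c⁷/(ℏG²) = 4.68 × 10¹¹³ Pa.
7.74 × 10⁻²³ / 4.68 × 10¹¹³ = 1.65 × 10⁻¹³⁶

1.65 × 10⁻¹³⁶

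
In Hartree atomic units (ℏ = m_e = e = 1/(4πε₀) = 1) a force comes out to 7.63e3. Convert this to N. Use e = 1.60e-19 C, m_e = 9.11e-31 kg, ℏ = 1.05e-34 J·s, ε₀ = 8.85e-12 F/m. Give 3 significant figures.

6.35e-4 N

One atomic unit of force: F_au = E_h/a₀ = m_e²e⁶/((4πε₀)³ℏ⁴) = 8.33e-8 N.
7.63e3 × 8.33e-8 N = 6.35e-4 N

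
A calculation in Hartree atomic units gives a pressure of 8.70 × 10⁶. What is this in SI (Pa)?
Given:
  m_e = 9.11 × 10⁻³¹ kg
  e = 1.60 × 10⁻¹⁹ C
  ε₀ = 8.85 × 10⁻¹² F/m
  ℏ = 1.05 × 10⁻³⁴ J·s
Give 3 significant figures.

2.62 × 10²⁰ Pa

One atomic unit of pressure: P_au = E_h/a₀³ = m_e⁴e¹⁰/((4πε₀)⁵ℏ⁸) = 3.01 × 10¹³ Pa.
8.70 × 10⁶ × 3.01 × 10¹³ Pa = 2.62 × 10²⁰ Pa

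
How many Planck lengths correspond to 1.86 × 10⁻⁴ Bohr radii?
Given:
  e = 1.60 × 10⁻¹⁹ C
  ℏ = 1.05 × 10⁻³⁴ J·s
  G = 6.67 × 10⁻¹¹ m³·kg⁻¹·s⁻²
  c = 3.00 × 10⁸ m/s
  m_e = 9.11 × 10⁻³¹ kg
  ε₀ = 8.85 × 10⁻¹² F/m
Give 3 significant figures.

6.07 × 10²⁰

Bohr radius: a₀ = 4πε₀ℏ²/(m_e e²) = 5.26 × 10⁻¹¹ m
Planck length: ℓ_P = √(ℏG/c³) = 1.61 × 10⁻³⁵ m
1.86 × 10⁻⁴ × 5.26 × 10⁻¹¹ / 1.61 × 10⁻³⁵ = 6.07 × 10²⁰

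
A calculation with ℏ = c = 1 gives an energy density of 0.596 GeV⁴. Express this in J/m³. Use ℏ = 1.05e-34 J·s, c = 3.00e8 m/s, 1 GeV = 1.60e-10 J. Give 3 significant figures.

[E]/[L]³ = [E]⁴/(ℏc)³; restore (ℏc)⁻³.
1 GeV⁴ → 1/(ℏc)³ × (1 GeV in J)⁴ = 2.10e37 J/m³.
Result: 0.596 × 2.10e37 = 1.25e37 J/m³.

1.25e37 J/m³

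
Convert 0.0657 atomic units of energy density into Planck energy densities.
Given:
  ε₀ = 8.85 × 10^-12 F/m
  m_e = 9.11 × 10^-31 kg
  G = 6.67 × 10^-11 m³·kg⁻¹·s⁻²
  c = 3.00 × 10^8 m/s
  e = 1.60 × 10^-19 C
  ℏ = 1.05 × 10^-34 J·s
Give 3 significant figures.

atomic unit of energy density: u_au = E_h/a₀³ = m_e⁴e¹⁰/((4πε₀)⁵ℏ⁸) = 3.01 × 10^13 J/m³
Planck energy density: u_P = c⁷/(ℏG²) = 4.68 × 10^113 J/m³
0.0657 × 3.01 × 10^13 / 4.68 × 10^113 = 4.23 × 10^-102

4.23 × 10^-102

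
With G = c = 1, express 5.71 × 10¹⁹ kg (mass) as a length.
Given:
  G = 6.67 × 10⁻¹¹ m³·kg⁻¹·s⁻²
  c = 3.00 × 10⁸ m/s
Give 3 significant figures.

In G = c = 1 units mass has dimensions of length; the conversion factor is G/c².
5.71 × 10¹⁹ kg × (G/c²) = 4.23 × 10⁻⁸ m

4.23 × 10⁻⁸ m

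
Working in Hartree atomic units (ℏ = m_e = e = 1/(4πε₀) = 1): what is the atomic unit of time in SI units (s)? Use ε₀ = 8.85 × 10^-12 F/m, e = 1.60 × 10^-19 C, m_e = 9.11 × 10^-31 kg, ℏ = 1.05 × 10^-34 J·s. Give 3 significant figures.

From ℏ = m_e = e = 1/(4πε₀) = 1 the time scale is τ_au = (4πε₀)²ℏ³/(m_e e⁴).
E_h = 4.38 × 10^-18 J
ℏ/E_h = 2.40 × 10^-17 s

2.40 × 10^-17 s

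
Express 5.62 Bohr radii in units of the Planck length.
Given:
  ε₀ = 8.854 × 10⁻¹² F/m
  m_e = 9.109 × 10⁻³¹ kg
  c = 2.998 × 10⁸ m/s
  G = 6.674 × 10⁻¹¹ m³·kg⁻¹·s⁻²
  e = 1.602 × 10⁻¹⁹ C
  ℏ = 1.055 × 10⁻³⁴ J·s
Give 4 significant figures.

1.842 × 10²⁵

Bohr radius: a₀ = 4πε₀ℏ²/(m_e e²) = 5.297 × 10⁻¹¹ m
Planck length: ℓ_P = √(ℏG/c³) = 1.616 × 10⁻³⁵ m
5.62 × 5.297 × 10⁻¹¹ / 1.616 × 10⁻³⁵ = 1.842 × 10²⁵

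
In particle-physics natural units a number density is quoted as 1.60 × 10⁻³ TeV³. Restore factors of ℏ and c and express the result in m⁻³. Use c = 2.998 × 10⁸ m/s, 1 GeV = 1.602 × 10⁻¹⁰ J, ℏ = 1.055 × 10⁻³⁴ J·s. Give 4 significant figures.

2.079 × 10⁵³ m⁻³

Number density is [L]⁻³ = [E]³/(ℏc)³.
1 GeV³ → 1/(ℏc)³ × (1 GeV in J)³ = 1.299 × 10⁴⁷ m⁻³.
Convert the energy scale: 1.60 × 10⁻³ TeV³ = 1.60 × 10⁶ GeV³.
Result: 1.60 × 10⁶ × 1.299 × 10⁴⁷ = 2.079 × 10⁵³ m⁻³.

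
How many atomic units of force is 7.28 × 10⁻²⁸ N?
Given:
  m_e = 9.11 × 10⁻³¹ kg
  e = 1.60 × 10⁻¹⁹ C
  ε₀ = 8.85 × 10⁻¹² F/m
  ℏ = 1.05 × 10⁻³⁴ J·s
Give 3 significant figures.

8.74 × 10⁻²¹

atomic unit of force: F_au = E_h/a₀ = m_e²e⁶/((4πε₀)³ℏ⁴) = 8.33 × 10⁻⁸ N.
7.28 × 10⁻²⁸ / 8.33 × 10⁻⁸ = 8.74 × 10⁻²¹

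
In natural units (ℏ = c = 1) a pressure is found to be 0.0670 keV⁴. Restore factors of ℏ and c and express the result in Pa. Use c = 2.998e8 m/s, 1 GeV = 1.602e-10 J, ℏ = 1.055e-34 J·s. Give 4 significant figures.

1.395e12 Pa

Pressure is [E]/[L]³ = [E]⁴/(ℏc)³.
1 GeV⁴ → 1/(ℏc)³ × (1 GeV in J)⁴ = 2.082e37 Pa.
Convert the energy scale: 0.0670 keV⁴ = 6.70e-26 GeV⁴.
Result: 6.70e-26 × 2.082e37 = 1.395e12 Pa.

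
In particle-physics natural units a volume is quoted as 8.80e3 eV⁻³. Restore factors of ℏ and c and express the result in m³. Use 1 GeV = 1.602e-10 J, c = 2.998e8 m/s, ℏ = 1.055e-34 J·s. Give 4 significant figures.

Volume is [L]³ = [E]⁻³·(ℏc)³.
1 GeV⁻³ → (ℏc)³ × (1 GeV in J)⁻³ = 7.696e-48 m³.
Convert the energy scale: 8.80e3 eV⁻³ = 8.80e30 GeV⁻³.
Result: 8.80e30 × 7.696e-48 = 6.772e-17 m³.

6.772e-17 m³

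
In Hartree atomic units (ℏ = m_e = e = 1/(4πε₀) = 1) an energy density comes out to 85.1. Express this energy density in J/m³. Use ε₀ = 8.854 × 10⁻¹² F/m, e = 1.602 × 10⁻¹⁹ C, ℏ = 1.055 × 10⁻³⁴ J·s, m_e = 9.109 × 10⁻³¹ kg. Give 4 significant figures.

One atomic unit of energy density: u_au = E_h/a₀³ = m_e⁴e¹⁰/((4πε₀)⁵ℏ⁸) = 2.929 × 10¹³ J/m³.
85.1 × 2.929 × 10¹³ J/m³ = 2.493 × 10¹⁵ J/m³

2.493 × 10¹⁵ J/m³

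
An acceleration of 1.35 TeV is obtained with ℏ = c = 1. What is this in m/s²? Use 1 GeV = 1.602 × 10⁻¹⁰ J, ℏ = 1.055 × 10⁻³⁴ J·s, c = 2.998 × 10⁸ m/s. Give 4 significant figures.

Acceleration is [L]/[T]² = c·[E]/ℏ.
1 GeV → c/ℏ × (1 GeV in J) = 4.552 × 10³² m/s².
Convert the energy scale: 1.35 TeV = 1.35 × 10³ GeV.
Result: 1.35 × 10³ × 4.552 × 10³² = 6.146 × 10³⁵ m/s².

6.146 × 10³⁵ m/s²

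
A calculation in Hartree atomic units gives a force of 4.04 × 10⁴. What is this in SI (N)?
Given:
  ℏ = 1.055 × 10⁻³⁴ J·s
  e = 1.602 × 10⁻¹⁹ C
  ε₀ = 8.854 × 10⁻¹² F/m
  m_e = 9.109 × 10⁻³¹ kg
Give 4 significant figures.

3.321 × 10⁻³ N

One atomic unit of force: F_au = E_h/a₀ = m_e²e⁶/((4πε₀)³ℏ⁴) = 8.220 × 10⁻⁸ N.
4.04 × 10⁴ × 8.220 × 10⁻⁸ N = 3.321 × 10⁻³ N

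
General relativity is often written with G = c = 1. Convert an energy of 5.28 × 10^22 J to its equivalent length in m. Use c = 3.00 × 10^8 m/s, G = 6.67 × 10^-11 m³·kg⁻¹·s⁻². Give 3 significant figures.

4.35 × 10^-22 m

Energy → length via G/c⁴.
5.28 × 10^22 J × (G/c⁴) = 4.35 × 10^-22 m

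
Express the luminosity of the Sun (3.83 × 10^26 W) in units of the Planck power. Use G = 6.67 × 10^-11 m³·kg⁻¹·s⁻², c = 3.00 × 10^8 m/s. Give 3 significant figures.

1.05 × 10^-26

Planck power: P_P = c⁵/G = 3.64 × 10^52 W.
3.83 × 10^26 / 3.64 × 10^52 = 1.05 × 10^-26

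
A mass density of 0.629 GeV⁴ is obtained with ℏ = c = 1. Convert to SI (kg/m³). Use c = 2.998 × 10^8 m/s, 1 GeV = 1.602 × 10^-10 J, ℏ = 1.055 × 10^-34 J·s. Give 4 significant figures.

Mass density is [E]/(c²[L]³) = [E]⁴/(ℏ³c⁵).
1 GeV⁴ → 1/(ℏ³c⁵) × (1 GeV in J)⁴ = 2.316 × 10^20 kg/m³.
Result: 0.629 × 2.316 × 10^20 = 1.457 × 10^20 kg/m³.

1.457 × 10^20 kg/m³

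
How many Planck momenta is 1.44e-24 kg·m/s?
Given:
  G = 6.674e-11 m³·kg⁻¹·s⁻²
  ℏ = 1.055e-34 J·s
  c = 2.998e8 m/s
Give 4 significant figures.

2.206e-25

Planck momentum: p_P = √(ℏc³/G) = 6.527 kg·m/s.
1.44e-24 / 6.527 = 2.206e-25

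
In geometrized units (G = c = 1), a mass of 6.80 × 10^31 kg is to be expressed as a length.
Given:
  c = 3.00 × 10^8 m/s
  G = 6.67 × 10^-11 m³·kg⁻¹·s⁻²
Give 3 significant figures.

In G = c = 1 units mass has dimensions of length; the conversion factor is G/c².
6.80 × 10^31 kg × (G/c²) = 5.04 × 10^4 m

5.04 × 10^4 m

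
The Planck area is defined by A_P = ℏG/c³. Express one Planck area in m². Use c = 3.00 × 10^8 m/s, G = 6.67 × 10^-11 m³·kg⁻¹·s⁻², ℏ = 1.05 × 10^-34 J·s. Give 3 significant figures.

2.59 × 10^-70 m²

A_P = ℏG/c³
  = 7.00 × 10^-45 / 2.70 × 10^25
  = 2.59 × 10^-70 m²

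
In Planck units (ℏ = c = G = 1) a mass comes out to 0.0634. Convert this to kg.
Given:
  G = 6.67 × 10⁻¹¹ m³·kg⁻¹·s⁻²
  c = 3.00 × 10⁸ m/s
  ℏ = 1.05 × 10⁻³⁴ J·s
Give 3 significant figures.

One Planck mass: m_P = √(ℏc/G) = 2.17 × 10⁻⁸ kg.
0.0634 × 2.17 × 10⁻⁸ kg = 1.38 × 10⁻⁹ kg

1.38 × 10⁻⁹ kg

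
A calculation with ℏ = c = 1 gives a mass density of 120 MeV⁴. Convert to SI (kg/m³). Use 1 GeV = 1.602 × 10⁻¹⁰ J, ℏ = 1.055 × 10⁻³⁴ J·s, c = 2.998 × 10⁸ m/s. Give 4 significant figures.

2.779 × 10¹⁰ kg/m³

Mass density is [E]/(c²[L]³) = [E]⁴/(ℏ³c⁵).
1 GeV⁴ → 1/(ℏ³c⁵) × (1 GeV in J)⁴ = 2.316 × 10²⁰ kg/m³.
Convert the energy scale: 120 MeV⁴ = 1.20 × 10⁻¹⁰ GeV⁴.
Result: 1.20 × 10⁻¹⁰ × 2.316 × 10²⁰ = 2.779 × 10¹⁰ kg/m³.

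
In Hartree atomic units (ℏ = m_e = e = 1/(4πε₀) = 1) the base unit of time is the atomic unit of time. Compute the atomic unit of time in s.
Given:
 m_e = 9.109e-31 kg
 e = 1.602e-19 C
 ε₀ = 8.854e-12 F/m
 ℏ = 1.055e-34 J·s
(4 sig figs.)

τ_au = (4πε₀)²ℏ³/(m_e e⁴)
E_h = 4.354e-18 J
ℏ/E_h = 2.423e-17 s

2.423e-17 s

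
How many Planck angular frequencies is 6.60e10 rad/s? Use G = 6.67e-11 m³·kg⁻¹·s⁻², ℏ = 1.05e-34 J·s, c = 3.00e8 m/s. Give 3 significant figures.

3.54e-33

Planck angular frequency: ω_P = √(c⁵/(ℏG)) = 1.86e43 rad/s.
6.60e10 / 1.86e43 = 3.54e-33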